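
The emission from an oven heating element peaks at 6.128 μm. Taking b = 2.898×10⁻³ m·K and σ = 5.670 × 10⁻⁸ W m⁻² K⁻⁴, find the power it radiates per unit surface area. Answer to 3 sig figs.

I ≈ 2.84×10³ W/m²

Wien's law: T = b/λ_max = 2.898×10⁻³/6.128×10⁻⁶ = 472.911 K.
Then I = σT⁴ = 5.670×10⁻⁸×(472.911)⁴ = 2.84×10³ W/m².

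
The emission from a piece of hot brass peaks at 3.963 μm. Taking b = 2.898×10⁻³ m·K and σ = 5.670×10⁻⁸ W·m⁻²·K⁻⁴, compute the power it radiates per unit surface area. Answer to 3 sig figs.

I ≈ 1.62×10⁴ W/m²

Wien's law: T = b/λ_max = 2.898×10⁻³/3.963×10⁻⁶ = 731.264 K.
Then I = σT⁴ = 5.670×10⁻⁸×(731.264)⁴ = 1.62×10⁴ W/m².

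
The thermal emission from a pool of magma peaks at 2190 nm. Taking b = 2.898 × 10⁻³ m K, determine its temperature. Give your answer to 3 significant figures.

Wien's law gives T = b/λ_max = (2.898×10⁻³ m·K)/(2.190×10⁻⁶ m) = 1.32×10³ K.

T ≈ 1.32×10³ K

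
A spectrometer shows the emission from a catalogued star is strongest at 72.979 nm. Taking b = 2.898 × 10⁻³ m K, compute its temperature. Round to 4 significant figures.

Wien's law gives T = b/λ_max = (2.898×10⁻³ m·K)/(7.2979×10⁻⁸ m) = 3.971×10⁴ K.

T ≈ 3.971×10⁴ K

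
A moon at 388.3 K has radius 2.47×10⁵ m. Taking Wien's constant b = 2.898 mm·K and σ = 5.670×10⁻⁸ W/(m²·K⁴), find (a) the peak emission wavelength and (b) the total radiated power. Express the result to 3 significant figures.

λ_max ≈ 7.46 μm; P ≈ 9.88×10¹⁴ W

(a) λ_max = b/T = 2.898×10⁻³/388.3 = 7.463×10⁻⁶ m = 7.46 μm.
Surface area A = 4πR² = 4π(2.47×10⁵ m)² = 7.66662×10¹¹ m².
(b) P = σAT⁴ = 5.670×10⁻⁸×7.66662×10¹¹×(388.3)⁴ = 9.88×10¹⁴ W.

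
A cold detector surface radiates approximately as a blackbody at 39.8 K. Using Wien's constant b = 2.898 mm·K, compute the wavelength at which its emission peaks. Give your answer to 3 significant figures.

Wien's displacement law: λ_max = b/T = (2.898×10⁻³ m·K)/(39.8 K) = 7.281×10⁻⁵ m.
That is 72.8 μm, in the infrared range.

λ_max ≈ 72.8 μm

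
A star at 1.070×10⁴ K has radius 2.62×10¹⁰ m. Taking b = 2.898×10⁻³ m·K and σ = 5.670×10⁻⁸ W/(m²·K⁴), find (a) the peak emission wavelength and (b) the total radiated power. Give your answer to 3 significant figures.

λ_max ≈ 271 nm; P ≈ 6.41×10³⁰ W

(a) λ_max = b/T = 2.898×10⁻³/1.070×10⁴ = 2.708×10⁻⁷ m = 271 nm.
Surface area A = 4πR² = 4π(2.62×10¹⁰ m)² = 8.62606×10²¹ m².
(b) P = σAT⁴ = 5.670×10⁻⁸×8.62606×10²¹×(1.070×10⁴)⁴ = 6.41×10³⁰ W.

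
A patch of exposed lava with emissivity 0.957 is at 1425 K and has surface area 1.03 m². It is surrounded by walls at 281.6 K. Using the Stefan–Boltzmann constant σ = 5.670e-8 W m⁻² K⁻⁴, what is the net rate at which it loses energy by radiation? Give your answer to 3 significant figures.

Net loss ≈ 2.30×10⁵ W

Area A = 1.03 m².
Net radiated power P_net = εσA(T⁴ − T₀⁴) = 0.957×5.670×10⁻⁸×1.03×(1425⁴ − 281.6⁴).
T⁴ − T₀⁴ = 4.12344×10¹² − 6.28826×10⁹ = 4.11715×10¹² K⁴, so P_net = 2.30×10⁵ W.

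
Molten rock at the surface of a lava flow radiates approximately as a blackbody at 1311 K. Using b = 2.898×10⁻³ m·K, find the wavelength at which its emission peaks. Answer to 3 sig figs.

Wien's displacement law: λ_max = b/T = (2.898×10⁻³ m·K)/(1311 K) = 2.211×10⁻⁶ m.
That is 2.21 μm, in the infrared range.

λ_max ≈ 2.21 μm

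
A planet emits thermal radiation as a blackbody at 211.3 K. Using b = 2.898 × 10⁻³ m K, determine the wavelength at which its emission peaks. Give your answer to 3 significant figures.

Wien's displacement law: λ_max = b/T = (2.898×10⁻³ m·K)/(211.3 K) = 1.372×10⁻⁵ m.
That is 13.7 μm, in the infrared range.

λ_max ≈ 13.7 μm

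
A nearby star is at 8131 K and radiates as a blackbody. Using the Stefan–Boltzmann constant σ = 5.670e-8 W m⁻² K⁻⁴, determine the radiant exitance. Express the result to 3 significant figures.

I ≈ 2.48×10⁸ W/m²

Stefan–Boltzmann: I = σT⁴ = 5.670×10⁻⁸ × (8131)⁴ = 2.48×10⁸ W/m².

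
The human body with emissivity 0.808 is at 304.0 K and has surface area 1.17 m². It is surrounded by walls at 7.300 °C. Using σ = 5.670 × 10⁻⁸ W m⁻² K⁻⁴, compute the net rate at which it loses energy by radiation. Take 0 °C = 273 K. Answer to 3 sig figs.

Surroundings: T = 7.300 °C + 273 = 280.300 K.
Area A = 1.17 m².
Net radiated power P_net = εσA(T⁴ − T₀⁴) = 0.808×5.670×10⁻⁸×1.17×(304.0⁴ − 280.300⁴).
T⁴ − T₀⁴ = 8.54072×10⁹ − 6.17294×10⁹ = 2.36778×10⁹ K⁴, so P_net = 127 W.

Net loss ≈ 127 W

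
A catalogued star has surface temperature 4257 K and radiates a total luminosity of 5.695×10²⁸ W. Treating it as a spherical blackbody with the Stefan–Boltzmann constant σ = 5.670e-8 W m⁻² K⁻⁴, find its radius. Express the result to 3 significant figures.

L = 4πR²σT⁴ ⇒ R = √(L/(4πσT⁴)).
σT⁴ = 1.86208×10⁷ W/m², so R = √(5.695×10²⁸/(4π×1.86208×10⁷)) = 1.56×10¹⁰ m.

R ≈ 1.56×10¹⁰ m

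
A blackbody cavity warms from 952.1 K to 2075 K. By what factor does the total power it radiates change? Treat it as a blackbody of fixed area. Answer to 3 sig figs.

P₂/P₁ ≈ 22.6

P ∝ T⁴, so P₂/P₁ = (T₂/T₁)⁴ = (2075/952.1)⁴ = (2.17939)⁴ = 22.6.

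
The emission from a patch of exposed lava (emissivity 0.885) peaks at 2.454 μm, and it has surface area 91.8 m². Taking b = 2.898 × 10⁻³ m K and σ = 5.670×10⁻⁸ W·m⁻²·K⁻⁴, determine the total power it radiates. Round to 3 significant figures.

P ≈ 8.96×10⁶ W

Wien's law: T = b/λ_max = 2.898×10⁻³/2.454×10⁻⁶ = 1180.93 K.
Area A = 91.8 m².
Then P = εσAT⁴ = 0.885×5.670×10⁻⁸×91.8×(1180.93)⁴ = 8.96×10⁶ W.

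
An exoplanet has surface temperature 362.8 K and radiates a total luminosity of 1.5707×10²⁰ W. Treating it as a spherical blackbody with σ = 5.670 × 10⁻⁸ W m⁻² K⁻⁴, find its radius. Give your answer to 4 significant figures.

R ≈ 1.128×10⁸ m

L = 4πR²σT⁴ ⇒ R = √(L/(4πσT⁴)).
σT⁴ = 982.318 W/m², so R = √(1.5707×10²⁰/(4π×982.318)) = 1.128×10⁸ m.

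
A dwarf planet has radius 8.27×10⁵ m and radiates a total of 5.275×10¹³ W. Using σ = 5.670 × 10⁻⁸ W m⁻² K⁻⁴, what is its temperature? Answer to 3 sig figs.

Surface area A = 4πR² = 4π(8.27×10⁵ m)² = 8.59451×10¹² m².
P = σAT⁴ ⇒ T = (P/(σA))^(1/4) = (5.275×10¹³/(5.670×10⁻⁸×8.59451×10¹²))^(1/4) = 102 K.

T ≈ 102 K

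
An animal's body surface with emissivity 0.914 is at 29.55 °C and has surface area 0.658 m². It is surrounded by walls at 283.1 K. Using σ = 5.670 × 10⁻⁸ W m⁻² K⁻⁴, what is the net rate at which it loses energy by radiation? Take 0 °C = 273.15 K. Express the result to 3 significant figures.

Net loss ≈ 67.3 W

T = 29.55 °C + 273.15 = 302.70 K.
Area A = 0.658 m².
Net radiated power P_net = εσA(T⁴ − T₀⁴) = 0.914×5.670×10⁻⁸×0.658×(302.70⁴ − 283.1⁴).
T⁴ − T₀⁴ = 8.39556×10⁹ − 6.42332×10⁹ = 1.97224×10⁹ K⁴, so P_net = 67.3 W.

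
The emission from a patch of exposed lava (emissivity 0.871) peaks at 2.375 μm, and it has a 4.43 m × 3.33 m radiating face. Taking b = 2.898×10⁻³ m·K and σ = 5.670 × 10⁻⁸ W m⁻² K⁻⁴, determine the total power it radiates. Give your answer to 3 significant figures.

Wien's law: T = b/λ_max = 2.898×10⁻³/2.375×10⁻⁶ = 1220.21 K.
Area A = 4.43 × 3.33 = 14.7519 m².
Then P = εσAT⁴ = 0.871×5.670×10⁻⁸×14.7519×(1220.21)⁴ = 1.62×10⁶ W.

P ≈ 1.62×10⁶ W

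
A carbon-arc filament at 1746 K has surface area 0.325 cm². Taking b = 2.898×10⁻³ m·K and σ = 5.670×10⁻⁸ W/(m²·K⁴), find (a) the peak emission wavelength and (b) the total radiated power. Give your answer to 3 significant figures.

λ_max ≈ 1.66 μm; P ≈ 17.1 W

(a) λ_max = b/T = 2.898×10⁻³/1746 = 1.660×10⁻⁶ m = 1.66 μm.
Area A = 0.325 cm² = 3.25×10⁻⁵ m².
(b) P = σAT⁴ = 5.670×10⁻⁸×3.25×10⁻⁵×(1746)⁴ = 17.1 W.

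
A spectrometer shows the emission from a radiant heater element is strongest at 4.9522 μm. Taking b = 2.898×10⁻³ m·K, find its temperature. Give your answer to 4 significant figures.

Wien's law gives T = b/λ_max = (2.898×10⁻³ m·K)/(4.9522×10⁻⁶ m) = 585.2 K.

T ≈ 585.2 K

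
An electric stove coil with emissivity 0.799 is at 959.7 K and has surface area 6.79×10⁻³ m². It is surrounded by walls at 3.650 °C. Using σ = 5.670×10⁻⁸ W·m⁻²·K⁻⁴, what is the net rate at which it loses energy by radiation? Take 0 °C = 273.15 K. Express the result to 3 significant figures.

Net loss ≈ 259 W

Surroundings: T = 3.650 °C + 273.15 = 276.800 K.
Area A = 6.79×10⁻³ m².
Net radiated power P_net = εσA(T⁴ − T₀⁴) = 0.799×5.670×10⁻⁸×6.79×10⁻³×(959.7⁴ − 276.800⁴).
T⁴ − T₀⁴ = 8.48285×10¹¹ − 5.87035×10⁹ = 8.42415×10¹¹ K⁴, so P_net = 259 W.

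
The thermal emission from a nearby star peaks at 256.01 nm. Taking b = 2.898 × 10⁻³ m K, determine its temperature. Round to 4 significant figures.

Wien's law gives T = b/λ_max = (2.898×10⁻³ m·K)/(2.5601×10⁻⁷ m) = 1.132×10⁴ K.

T ≈ 1.132×10⁴ K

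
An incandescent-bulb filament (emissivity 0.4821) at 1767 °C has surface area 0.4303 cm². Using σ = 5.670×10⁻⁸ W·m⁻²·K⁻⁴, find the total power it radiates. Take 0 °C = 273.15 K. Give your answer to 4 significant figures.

P ≈ 20.38 W

T = 1767 °C + 273.15 = 2040.15 K.
Area A = 0.4303 cm² = 4.303×10⁻⁵ m².
P = εσAT⁴ = 0.4821 × 5.670×10⁻⁸ × 4.303×10⁻⁵ × (2040.15)⁴ = 20.38 W.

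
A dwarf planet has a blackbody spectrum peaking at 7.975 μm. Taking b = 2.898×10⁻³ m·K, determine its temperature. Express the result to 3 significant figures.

Wien's law gives T = b/λ_max = (2.898×10⁻³ m·K)/(7.975×10⁻⁶ m) = 363 K.

T ≈ 363 K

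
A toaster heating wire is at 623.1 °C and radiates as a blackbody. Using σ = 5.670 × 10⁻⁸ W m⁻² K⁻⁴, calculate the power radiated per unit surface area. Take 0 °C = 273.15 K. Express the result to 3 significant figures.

I ≈ 3.66×10⁴ W/m²

T = 623.1 °C + 273.15 = 896.25 K.
Stefan–Boltzmann: I = σT⁴ = 5.670×10⁻⁸ × (896.25)⁴ = 3.66×10⁴ W/m².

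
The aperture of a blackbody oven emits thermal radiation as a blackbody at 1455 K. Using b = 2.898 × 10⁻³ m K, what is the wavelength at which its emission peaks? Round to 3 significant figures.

λ_max ≈ 1.99 μm

Wien's displacement law: λ_max = b/T = (2.898×10⁻³ m·K)/(1455 K) = 1.992×10⁻⁶ m.
That is 1.99 μm, in the infrared range.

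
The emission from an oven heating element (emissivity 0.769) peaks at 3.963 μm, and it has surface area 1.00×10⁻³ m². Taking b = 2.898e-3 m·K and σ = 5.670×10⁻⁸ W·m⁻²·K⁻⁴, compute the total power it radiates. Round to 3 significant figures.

Wien's law: T = b/λ_max = 2.898×10⁻³/3.963×10⁻⁶ = 731.264 K.
Area A = 1.00×10⁻³ m².
Then P = εσAT⁴ = 0.769×5.670×10⁻⁸×1.00×10⁻³×(731.264)⁴ = 12.5 W.

P ≈ 12.5 W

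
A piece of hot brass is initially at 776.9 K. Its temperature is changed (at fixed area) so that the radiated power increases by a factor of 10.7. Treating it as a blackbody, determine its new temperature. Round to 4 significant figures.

T₂ ≈ 1405 K

P ∝ T⁴, so T₂/T₁ = (P₂/P₁)^(1/4) = (10.7)^(1/4) = 1.80861.
T₂ = 776.9 × 1.80861 = 1405 K.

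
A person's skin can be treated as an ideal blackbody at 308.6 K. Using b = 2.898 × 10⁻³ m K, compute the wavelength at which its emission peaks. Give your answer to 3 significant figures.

Wien's displacement law: λ_max = b/T = (2.898×10⁻³ m·K)/(308.6 K) = 9.391×10⁻⁶ m.
That is 9.39 μm, in the infrared range.

λ_max ≈ 9.39 μm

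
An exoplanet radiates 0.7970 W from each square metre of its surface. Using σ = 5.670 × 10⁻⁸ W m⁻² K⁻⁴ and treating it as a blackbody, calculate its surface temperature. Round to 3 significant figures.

T ≈ 61.2 K

I = σT⁴, so T = (I/σ)^(1/4) = (0.7970/(5.670×10⁻⁸))^(1/4) = 61.2 K.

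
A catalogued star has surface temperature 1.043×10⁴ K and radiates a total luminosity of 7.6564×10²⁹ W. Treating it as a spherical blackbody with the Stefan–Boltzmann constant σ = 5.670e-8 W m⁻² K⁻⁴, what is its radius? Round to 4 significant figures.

L = 4πR²σT⁴ ⇒ R = √(L/(4πσT⁴)).
σT⁴ = 6.70997×10⁸ W/m², so R = √(7.6564×10²⁹/(4π×6.70997×10⁸)) = 9.529×10⁹ m.

R ≈ 9.529×10⁹ m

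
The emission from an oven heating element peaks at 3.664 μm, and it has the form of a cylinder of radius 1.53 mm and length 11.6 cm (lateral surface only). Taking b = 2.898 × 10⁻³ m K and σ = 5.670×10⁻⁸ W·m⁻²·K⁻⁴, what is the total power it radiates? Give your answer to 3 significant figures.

Wien's law: T = b/λ_max = 2.898×10⁻³/3.664×10⁻⁶ = 790.939 K.
Lateral area A = 2πrL = 2π×1.53×10⁻³×0.116 = 1.11514×10⁻³ m².
Then P = σAT⁴ = 5.670×10⁻⁸×1.11514×10⁻³×(790.939)⁴ = 24.7 W.

P ≈ 24.7 W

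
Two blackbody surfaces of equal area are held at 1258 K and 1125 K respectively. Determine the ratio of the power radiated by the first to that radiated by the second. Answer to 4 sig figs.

With equal areas, P₁/P₂ = (T₁/T₂)⁴ = (1258/1125)⁴ = 1.564.

P₁/P₂ ≈ 1.564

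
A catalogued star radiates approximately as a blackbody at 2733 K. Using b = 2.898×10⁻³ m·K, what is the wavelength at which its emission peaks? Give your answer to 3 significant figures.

Wien's displacement law: λ_max = b/T = (2.898×10⁻³ m·K)/(2733 K) = 1.060×10⁻⁶ m.
That is 1.06×10³ nm, in the infrared range.

λ_max ≈ 1.06×10³ nm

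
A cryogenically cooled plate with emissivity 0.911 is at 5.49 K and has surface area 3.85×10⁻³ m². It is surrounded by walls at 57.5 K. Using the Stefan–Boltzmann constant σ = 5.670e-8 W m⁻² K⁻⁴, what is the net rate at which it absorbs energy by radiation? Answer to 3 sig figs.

Area A = 3.85×10⁻³ m².
Net radiated power P_net = εσA(T⁴ − T₀⁴) = 0.911×5.670×10⁻⁸×3.85×10⁻³×(5.49⁴ − 57.5⁴).
T⁴ − T₀⁴ = 908.426 − 1.09313×10⁷ = -1.09304×10⁷ K⁴, so P_net = -2.17×10⁻³ W — negative, meaning a net gain of 2.17×10⁻³ W.

Net gain ≈ 2.17×10⁻³ W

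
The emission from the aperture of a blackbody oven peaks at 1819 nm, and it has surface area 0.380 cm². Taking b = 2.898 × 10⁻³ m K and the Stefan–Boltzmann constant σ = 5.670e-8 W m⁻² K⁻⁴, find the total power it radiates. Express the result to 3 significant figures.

Wien's law: T = b/λ_max = 2.898×10⁻³/1.819×10⁻⁶ = 1593.18 K.
Area A = 0.380 cm² = 3.80×10⁻⁵ m².
Then P = σAT⁴ = 5.670×10⁻⁸×3.80×10⁻⁵×(1593.18)⁴ = 13.9 W.

P ≈ 13.9 W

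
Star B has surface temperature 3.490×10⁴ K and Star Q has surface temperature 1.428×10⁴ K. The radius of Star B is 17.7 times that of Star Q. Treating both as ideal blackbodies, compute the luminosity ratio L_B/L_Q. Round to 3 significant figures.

L_B/L_Q ≈ 1.12×10⁴

L ∝ R²T⁴, so L_B/L_Q = (R_B/R_Q)²(T_B/T_Q)⁴ = (17.7)² × (3.490×10⁴/1.428×10⁴)⁴ = 313.29 × 35.6770 = 1.12×10⁴.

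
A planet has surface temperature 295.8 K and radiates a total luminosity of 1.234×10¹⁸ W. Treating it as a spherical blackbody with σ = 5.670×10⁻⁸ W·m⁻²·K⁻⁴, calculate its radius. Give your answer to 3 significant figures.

L = 4πR²σT⁴ ⇒ R = √(L/(4πσT⁴)).
σT⁴ = 434.086 W/m², so R = √(1.234×10¹⁸/(4π×434.086)) = 1.50×10⁷ m.

R ≈ 1.50×10⁷ m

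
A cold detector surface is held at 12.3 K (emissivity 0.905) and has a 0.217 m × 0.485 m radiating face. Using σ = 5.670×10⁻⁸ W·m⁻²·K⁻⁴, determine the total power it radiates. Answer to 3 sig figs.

P ≈ 1.24×10⁻⁴ W

Area A = 0.217 × 0.485 = 0.105245 m².
P = εσAT⁴ = 0.905 × 5.670×10⁻⁸ × 0.105245 × (12.3)⁴ = 1.24×10⁻⁴ W.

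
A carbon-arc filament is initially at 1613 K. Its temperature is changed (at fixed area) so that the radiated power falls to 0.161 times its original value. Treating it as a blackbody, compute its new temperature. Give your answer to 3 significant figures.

T₂ ≈ 1.02×10³ K

P ∝ T⁴, so T₂/T₁ = (P₂/P₁)^(1/4) = (0.161)^(1/4) = 0.633441.
T₂ = 1613 × 0.633441 = 1.02×10³ K.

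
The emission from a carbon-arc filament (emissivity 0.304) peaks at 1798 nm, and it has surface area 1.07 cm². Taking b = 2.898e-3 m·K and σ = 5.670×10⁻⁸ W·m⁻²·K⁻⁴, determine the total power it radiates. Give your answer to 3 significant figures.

Wien's law: T = b/λ_max = 2.898×10⁻³/1.798×10⁻⁶ = 1611.79 K.
Area A = 1.07 cm² = 1.07×10⁻⁴ m².
Then P = εσAT⁴ = 0.304×5.670×10⁻⁸×1.07×10⁻⁴×(1611.79)⁴ = 12.4 W.

P ≈ 12.4 W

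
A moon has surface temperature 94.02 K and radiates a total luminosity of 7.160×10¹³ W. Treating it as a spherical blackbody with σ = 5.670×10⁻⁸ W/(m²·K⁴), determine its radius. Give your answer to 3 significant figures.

R ≈ 1.13×10⁶ m

L = 4πR²σT⁴ ⇒ R = √(L/(4πσT⁴)).
σT⁴ = 4.43062 W/m², so R = √(7.160×10¹³/(4π×4.43062)) = 1.13×10⁶ m.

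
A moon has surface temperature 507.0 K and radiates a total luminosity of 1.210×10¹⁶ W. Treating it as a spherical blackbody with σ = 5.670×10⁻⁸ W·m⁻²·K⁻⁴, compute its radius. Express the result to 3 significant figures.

R ≈ 5.07×10⁵ m

L = 4πR²σT⁴ ⇒ R = √(L/(4πσT⁴)).
σT⁴ = 3746.41 W/m², so R = √(1.210×10¹⁶/(4π×3746.41)) = 5.07×10⁵ m.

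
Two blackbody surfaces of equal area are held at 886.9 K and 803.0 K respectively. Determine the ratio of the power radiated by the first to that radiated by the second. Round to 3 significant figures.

P₁/P₂ ≈ 1.49

With equal areas, P₁/P₂ = (T₁/T₂)⁴ = (886.9/803.0)⁴ = 1.49.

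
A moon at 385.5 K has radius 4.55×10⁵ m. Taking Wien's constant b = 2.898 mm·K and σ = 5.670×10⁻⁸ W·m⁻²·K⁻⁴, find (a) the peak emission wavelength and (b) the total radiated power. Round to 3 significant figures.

(a) λ_max = b/T = 2.898×10⁻³/385.5 = 7.518×10⁻⁶ m = 7.52 μm.
Surface area A = 4πR² = 4π(4.55×10⁵ m)² = 2.60155×10¹² m².
(b) P = σAT⁴ = 5.670×10⁻⁸×2.60155×10¹²×(385.5)⁴ = 3.26×10¹⁵ W.

λ_max ≈ 7.52 μm; P ≈ 3.26×10¹⁵ W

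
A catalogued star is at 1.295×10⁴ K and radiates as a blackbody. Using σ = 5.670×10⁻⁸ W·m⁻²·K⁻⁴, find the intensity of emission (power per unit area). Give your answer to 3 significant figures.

Stefan–Boltzmann: I = σT⁴ = 5.670×10⁻⁸ × (1.295×10⁴)⁴ = 1.59×10⁹ W/m².

I ≈ 1.59×10⁹ W/m²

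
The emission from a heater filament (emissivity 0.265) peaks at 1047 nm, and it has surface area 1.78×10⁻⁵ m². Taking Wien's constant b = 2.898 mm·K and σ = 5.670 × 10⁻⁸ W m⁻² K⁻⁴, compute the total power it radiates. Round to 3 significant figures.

P ≈ 15.7 W

Wien's law: T = b/λ_max = 2.898×10⁻³/1.047×10⁻⁶ = 2767.91 K.
Area A = 1.78×10⁻⁵ m².
Then P = εσAT⁴ = 0.265×5.670×10⁻⁸×1.78×10⁻⁵×(2767.91)⁴ = 15.7 W.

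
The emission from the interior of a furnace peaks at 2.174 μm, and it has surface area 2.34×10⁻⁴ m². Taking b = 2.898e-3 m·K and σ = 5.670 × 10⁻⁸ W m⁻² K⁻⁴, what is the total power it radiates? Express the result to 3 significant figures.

P ≈ 41.9 W

Wien's law: T = b/λ_max = 2.898×10⁻³/2.174×10⁻⁶ = 1333.03 K.
Area A = 2.34×10⁻⁴ m².
Then P = σAT⁴ = 5.670×10⁻⁸×2.34×10⁻⁴×(1333.03)⁴ = 41.9 W.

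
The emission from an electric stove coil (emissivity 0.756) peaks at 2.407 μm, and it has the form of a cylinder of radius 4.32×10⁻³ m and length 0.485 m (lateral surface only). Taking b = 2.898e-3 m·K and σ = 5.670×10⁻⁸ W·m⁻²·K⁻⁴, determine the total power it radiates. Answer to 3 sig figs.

P ≈ 1.19×10³ W

Wien's law: T = b/λ_max = 2.898×10⁻³/2.407×10⁻⁶ = 1203.99 K.
Lateral area A = 2πrL = 2π×4.32×10⁻³×0.485 = 0.0131645 m².
Then P = εσAT⁴ = 0.756×5.670×10⁻⁸×0.0131645×(1203.99)⁴ = 1.19×10³ W.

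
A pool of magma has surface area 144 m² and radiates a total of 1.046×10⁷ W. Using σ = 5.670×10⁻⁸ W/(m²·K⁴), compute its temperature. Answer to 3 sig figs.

Area A = 144 m².
P = σAT⁴ ⇒ T = (P/(σA))^(1/4) = (1.046×10⁷/(5.670×10⁻⁸×144))^(1/4) = 1.06×10³ K.

T ≈ 1.06×10³ K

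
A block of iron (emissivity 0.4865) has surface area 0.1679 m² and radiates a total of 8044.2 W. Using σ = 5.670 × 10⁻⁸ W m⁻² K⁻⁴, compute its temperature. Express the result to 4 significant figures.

Area A = 0.1679 m².
P = εσAT⁴ ⇒ T = (P/(εσA))^(1/4) = (8044.2/(0.4865×5.670×10⁻⁸×0.1679))^(1/4) = 1148 K.

T ≈ 1148 K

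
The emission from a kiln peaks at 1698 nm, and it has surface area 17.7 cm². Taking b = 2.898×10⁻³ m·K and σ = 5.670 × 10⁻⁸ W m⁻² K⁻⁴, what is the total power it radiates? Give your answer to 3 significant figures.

P ≈ 852 W

Wien's law: T = b/λ_max = 2.898×10⁻³/1.698×10⁻⁶ = 1706.71 K.
Area A = 17.7 cm² = 1.77×10⁻³ m².
Then P = σAT⁴ = 5.670×10⁻⁸×1.77×10⁻³×(1706.71)⁴ = 852 W.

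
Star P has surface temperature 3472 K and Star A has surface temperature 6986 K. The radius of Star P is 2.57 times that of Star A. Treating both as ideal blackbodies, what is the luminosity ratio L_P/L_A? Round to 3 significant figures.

L ∝ R²T⁴, so L_P/L_A = (R_P/R_A)²(T_P/T_A)⁴ = (2.57)² × (3472/6986)⁴ = 6.6049 × 0.0610105 = 0.403.

L_P/L_A ≈ 0.403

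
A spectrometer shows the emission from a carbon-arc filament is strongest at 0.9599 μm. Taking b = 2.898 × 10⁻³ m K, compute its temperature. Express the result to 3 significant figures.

T ≈ 3.02×10³ K

Wien's law gives T = b/λ_max = (2.898×10⁻³ m·K)/(9.599×10⁻⁷ m) = 3.02×10³ K.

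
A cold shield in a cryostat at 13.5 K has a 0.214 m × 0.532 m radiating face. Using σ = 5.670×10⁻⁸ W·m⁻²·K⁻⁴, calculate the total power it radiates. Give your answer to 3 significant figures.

Area A = 0.214 × 0.532 = 0.113848 m².
P = σAT⁴ = 5.670×10⁻⁸ × 0.113848 × (13.5)⁴ = 2.14×10⁻⁴ W.

P ≈ 2.14×10⁻⁴ W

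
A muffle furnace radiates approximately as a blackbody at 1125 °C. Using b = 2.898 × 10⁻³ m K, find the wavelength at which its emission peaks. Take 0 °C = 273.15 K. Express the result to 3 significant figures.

T = 1125 °C + 273.15 = 1398.15 K.
Wien's displacement law: λ_max = b/T = (2.898×10⁻³ m·K)/(1398.15 K) = 2.073×10⁻⁶ m.
That is 2.07 μm, in the infrared range.

λ_max ≈ 2.07 μm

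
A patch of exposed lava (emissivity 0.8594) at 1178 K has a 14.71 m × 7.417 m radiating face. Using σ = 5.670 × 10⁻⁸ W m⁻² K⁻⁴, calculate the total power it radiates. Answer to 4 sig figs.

P ≈ 1.024×10⁷ W

Area A = 14.71 × 7.417 = 109.104 m².
P = εσAT⁴ = 0.8594 × 5.670×10⁻⁸ × 109.104 × (1178)⁴ = 1.024×10⁷ W.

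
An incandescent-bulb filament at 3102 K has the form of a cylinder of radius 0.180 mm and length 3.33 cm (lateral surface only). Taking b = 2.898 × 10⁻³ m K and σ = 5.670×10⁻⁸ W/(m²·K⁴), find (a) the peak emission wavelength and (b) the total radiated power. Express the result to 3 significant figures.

(a) λ_max = b/T = 2.898×10⁻³/3102 = 9.342×10⁻⁷ m = 934 nm.
Lateral area A = 2πrL = 2π×1.80×10⁻⁴×0.0333 = 3.76614×10⁻⁵ m².
(b) P = σAT⁴ = 5.670×10⁻⁸×3.76614×10⁻⁵×(3102)⁴ = 198 W.

λ_max ≈ 934 nm; P ≈ 198 W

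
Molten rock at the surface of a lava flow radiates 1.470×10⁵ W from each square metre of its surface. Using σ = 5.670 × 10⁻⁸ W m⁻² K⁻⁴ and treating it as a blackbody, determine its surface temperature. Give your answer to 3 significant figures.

I = σT⁴, so T = (I/σ)^(1/4) = (1.470×10⁵/(5.670×10⁻⁸))^(1/4) = 1.27×10³ K.

T ≈ 1.27×10³ K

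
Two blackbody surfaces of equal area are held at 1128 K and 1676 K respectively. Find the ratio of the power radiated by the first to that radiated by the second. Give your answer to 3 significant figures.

With equal areas, P₁/P₂ = (T₁/T₂)⁴ = (1128/1676)⁴ = 0.205.

P₁/P₂ ≈ 0.205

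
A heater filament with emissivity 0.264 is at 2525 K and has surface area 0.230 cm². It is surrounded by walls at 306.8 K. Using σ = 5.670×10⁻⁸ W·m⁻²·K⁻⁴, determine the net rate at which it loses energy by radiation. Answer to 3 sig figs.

Area A = 0.230 cm² = 2.30×10⁻⁵ m².
Net radiated power P_net = εσA(T⁴ − T₀⁴) = 0.264×5.670×10⁻⁸×2.30×10⁻⁵×(2525⁴ − 306.8⁴).
T⁴ − T₀⁴ = 4.06486×10¹³ − 8.85975×10⁹ = 4.06397×10¹³ K⁴, so P_net = 14.0 W.

Net loss ≈ 14.0 W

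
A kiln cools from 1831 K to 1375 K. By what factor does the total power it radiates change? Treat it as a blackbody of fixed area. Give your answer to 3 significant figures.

P₂/P₁ ≈ 0.318

P ∝ T⁴, so P₂/P₁ = (T₂/T₁)⁴ = (1375/1831)⁴ = (0.750956)⁴ = 0.318.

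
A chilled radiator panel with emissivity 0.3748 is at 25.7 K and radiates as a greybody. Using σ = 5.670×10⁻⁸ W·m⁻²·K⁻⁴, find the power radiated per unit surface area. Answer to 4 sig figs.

I ≈ 9.271×10⁻³ W/m²

Stefan–Boltzmann: I = εσT⁴ = 0.3748 × 5.670×10⁻⁸ × (25.7)⁴ = 9.271×10⁻³ W/m².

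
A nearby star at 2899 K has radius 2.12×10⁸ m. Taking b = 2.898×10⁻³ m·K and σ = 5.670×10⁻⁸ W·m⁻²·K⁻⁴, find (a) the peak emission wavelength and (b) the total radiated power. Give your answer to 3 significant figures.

λ_max ≈ 1.00 μm; P ≈ 2.26×10²⁴ W

(a) λ_max = b/T = 2.898×10⁻³/2899 = 9.997×10⁻⁷ m = 1.00 μm.
Surface area A = 4πR² = 4π(2.12×10⁸ m)² = 5.64783×10¹⁷ m².
(b) P = σAT⁴ = 5.670×10⁻⁸×5.64783×10¹⁷×(2899)⁴ = 2.26×10²⁴ W.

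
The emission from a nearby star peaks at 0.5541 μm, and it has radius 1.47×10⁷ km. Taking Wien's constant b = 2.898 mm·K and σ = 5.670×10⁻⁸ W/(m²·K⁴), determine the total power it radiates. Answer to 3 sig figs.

Wien's law: T = b/λ_max = 2.898×10⁻³/5.541×10⁻⁷ = 5230.10 K.
Surface area A = 4πR² = 4π(1.47×10¹⁰ m)² = 2.71547×10²¹ m².
Then P = σAT⁴ = 5.670×10⁻⁸×2.71547×10²¹×(5230.10)⁴ = 1.15×10²⁹ W.

P ≈ 1.15×10²⁹ W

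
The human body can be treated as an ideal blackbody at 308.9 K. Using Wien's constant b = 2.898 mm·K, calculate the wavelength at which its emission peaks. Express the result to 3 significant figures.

Wien's displacement law: λ_max = b/T = (2.898×10⁻³ m·K)/(308.9 K) = 9.382×10⁻⁶ m.
That is 9.38 μm, in the infrared range.

λ_max ≈ 9.38 μm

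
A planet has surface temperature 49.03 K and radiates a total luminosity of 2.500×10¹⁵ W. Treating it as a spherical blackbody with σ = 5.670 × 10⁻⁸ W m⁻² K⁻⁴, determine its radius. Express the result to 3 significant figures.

L = 4πR²σT⁴ ⇒ R = √(L/(4πσT⁴)).
σT⁴ = 0.327665 W/m², so R = √(2.500×10¹⁵/(4π×0.327665)) = 2.46×10⁷ m.

R ≈ 2.46×10⁷ m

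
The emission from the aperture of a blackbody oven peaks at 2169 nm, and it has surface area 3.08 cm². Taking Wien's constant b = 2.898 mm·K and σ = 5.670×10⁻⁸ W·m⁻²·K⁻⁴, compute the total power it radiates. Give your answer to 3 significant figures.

Wien's law: T = b/λ_max = 2.898×10⁻³/2.169×10⁻⁶ = 1336.10 K.
Area A = 3.08 cm² = 3.08×10⁻⁴ m².
Then P = σAT⁴ = 5.670×10⁻⁸×3.08×10⁻⁴×(1336.10)⁴ = 55.7 W.

P ≈ 55.7 W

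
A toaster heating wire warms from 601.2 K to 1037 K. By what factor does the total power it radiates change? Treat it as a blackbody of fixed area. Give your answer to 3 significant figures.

P ∝ T⁴, so P₂/P₁ = (T₂/T₁)⁴ = (1037/601.2)⁴ = (1.72488)⁴ = 8.85.

P₂/P₁ ≈ 8.85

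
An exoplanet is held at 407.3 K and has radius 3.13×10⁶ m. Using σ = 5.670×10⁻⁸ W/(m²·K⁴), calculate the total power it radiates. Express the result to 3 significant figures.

Surface area A = 4πR² = 4π(3.13×10⁶ m)² = 1.23111×10¹⁴ m².
P = σAT⁴ = 5.670×10⁻⁸ × 1.23111×10¹⁴ × (407.3)⁴ = 1.92×10¹⁷ W.

P ≈ 1.92×10¹⁷ W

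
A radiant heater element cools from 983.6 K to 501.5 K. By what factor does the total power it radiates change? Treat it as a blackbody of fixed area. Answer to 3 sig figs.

P₂/P₁ ≈ 0.0676

P ∝ T⁴, so P₂/P₁ = (T₂/T₁)⁴ = (501.5/983.6)⁴ = (0.509862)⁴ = 0.0676.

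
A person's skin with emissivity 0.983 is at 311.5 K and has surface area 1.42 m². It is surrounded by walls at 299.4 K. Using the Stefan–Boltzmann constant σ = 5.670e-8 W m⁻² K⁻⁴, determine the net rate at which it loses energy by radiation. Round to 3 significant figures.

Area A = 1.42 m².
Net radiated power P_net = εσA(T⁴ − T₀⁴) = 0.983×5.670×10⁻⁸×1.42×(311.5⁴ − 299.4⁴).
T⁴ − T₀⁴ = 9.41526×10⁹ − 8.03539×10⁹ = 1.37987×10⁹ K⁴, so P_net = 109 W.

Net loss ≈ 109 W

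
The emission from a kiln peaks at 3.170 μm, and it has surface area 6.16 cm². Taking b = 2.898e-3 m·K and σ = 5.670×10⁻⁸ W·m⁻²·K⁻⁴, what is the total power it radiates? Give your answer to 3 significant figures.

Wien's law: T = b/λ_max = 2.898×10⁻³/3.170×10⁻⁶ = 914.196 K.
Area A = 6.16 cm² = 6.16×10⁻⁴ m².
Then P = σAT⁴ = 5.670×10⁻⁸×6.16×10⁻⁴×(914.196)⁴ = 24.4 W.

P ≈ 24.4 W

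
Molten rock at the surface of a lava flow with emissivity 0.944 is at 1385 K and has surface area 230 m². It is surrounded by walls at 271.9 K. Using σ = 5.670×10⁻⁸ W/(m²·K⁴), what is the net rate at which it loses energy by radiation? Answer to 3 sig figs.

Net loss ≈ 4.52×10⁷ W

Area A = 230 m².
Net radiated power P_net = εσA(T⁴ − T₀⁴) = 0.944×5.670×10⁻⁸×230×(1385⁴ − 271.9⁴).
T⁴ − T₀⁴ = 3.67959×10¹² − 5.46559×10⁹ = 3.67412×10¹² K⁴, so P_net = 4.52×10⁷ W.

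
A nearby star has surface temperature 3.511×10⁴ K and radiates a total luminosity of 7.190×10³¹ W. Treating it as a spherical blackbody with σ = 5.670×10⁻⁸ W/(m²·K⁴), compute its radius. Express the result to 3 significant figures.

R ≈ 8.15×10⁹ m

L = 4πR²σT⁴ ⇒ R = √(L/(4πσT⁴)).
σT⁴ = 8.61601×10¹⁰ W/m², so R = √(7.190×10³¹/(4π×8.61601×10¹⁰)) = 8.15×10⁹ m.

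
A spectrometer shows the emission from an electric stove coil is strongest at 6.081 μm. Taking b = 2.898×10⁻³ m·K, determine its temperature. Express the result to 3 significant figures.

Wien's law gives T = b/λ_max = (2.898×10⁻³ m·K)/(6.081×10⁻⁶ m) = 477 K.

T ≈ 477 K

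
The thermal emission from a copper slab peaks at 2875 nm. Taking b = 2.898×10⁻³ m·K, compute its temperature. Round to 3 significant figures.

T ≈ 1.01×10³ K

Wien's law gives T = b/λ_max = (2.898×10⁻³ m·K)/(2.875×10⁻⁶ m) = 1.01×10³ K.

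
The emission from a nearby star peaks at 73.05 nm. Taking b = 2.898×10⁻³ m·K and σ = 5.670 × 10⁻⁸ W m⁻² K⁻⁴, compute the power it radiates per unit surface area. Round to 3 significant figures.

Wien's law: T = b/λ_max = 2.898×10⁻³/7.305×10⁻⁸ = 39671.5 K.
Then I = σT⁴ = 5.670×10⁻⁸×(39671.5)⁴ = 1.40×10¹¹ W/m².

I ≈ 1.40×10¹¹ W/m²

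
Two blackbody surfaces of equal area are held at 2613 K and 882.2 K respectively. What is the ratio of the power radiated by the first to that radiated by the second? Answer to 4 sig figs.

P₁/P₂ ≈ 76.96

With equal areas, P₁/P₂ = (T₁/T₂)⁴ = (2613/882.2)⁴ = 76.96.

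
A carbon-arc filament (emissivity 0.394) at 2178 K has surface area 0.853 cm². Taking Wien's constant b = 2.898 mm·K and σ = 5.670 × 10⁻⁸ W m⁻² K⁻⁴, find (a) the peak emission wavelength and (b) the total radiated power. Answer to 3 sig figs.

(a) λ_max = b/T = 2.898×10⁻³/2178 = 1.331×10⁻⁶ m = 1.33 μm.
Area A = 0.853 cm² = 8.53×10⁻⁵ m².
(b) P = εσAT⁴ = 0.394×5.670×10⁻⁸×8.53×10⁻⁵×(2178)⁴ = 42.9 W.

λ_max ≈ 1.33 μm; P ≈ 42.9 W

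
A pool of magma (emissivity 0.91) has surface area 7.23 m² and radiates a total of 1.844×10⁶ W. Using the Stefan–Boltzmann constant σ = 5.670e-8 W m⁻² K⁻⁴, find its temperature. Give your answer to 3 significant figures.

T ≈ 1.49×10³ K

Area A = 7.23 m².
P = εσAT⁴ ⇒ T = (P/(εσA))^(1/4) = (1.844×10⁶/(0.91×5.670×10⁻⁸×7.23))^(1/4) = 1.49×10³ K.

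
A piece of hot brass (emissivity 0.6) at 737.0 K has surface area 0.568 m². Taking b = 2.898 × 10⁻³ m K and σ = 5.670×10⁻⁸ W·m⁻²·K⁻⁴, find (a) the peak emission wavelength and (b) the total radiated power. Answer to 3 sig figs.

(a) λ_max = b/T = 2.898×10⁻³/737.0 = 3.932×10⁻⁶ m = 3.93 μm.
Area A = 0.568 m².
(b) P = εσAT⁴ = 0.6×5.670×10⁻⁸×0.568×(737.0)⁴ = 5.70×10³ W.

λ_max ≈ 3.93 μm; P ≈ 5.70×10³ W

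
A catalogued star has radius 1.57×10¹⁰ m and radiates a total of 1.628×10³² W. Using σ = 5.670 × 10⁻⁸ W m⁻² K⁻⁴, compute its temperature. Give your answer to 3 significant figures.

T ≈ 3.10×10⁴ K

Surface area A = 4πR² = 4π(1.57×10¹⁰ m)² = 3.09748×10²¹ m².
P = σAT⁴ ⇒ T = (P/(σA))^(1/4) = (1.628×10³²/(5.670×10⁻⁸×3.09748×10²¹))^(1/4) = 3.10×10⁴ K.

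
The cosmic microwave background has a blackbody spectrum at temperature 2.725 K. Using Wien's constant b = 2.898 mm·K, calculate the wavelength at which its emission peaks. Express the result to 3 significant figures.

λ_max ≈ 1.06×10⁻³ m

Wien's displacement law: λ_max = b/T = (2.898×10⁻³ m·K)/(2.725 K) = 1.063×10⁻³ m.
That is 1.06×10⁻³ m, in the microwave range.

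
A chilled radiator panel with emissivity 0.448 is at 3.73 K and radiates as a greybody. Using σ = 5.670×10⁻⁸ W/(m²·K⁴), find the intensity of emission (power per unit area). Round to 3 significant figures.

I ≈ 4.92×10⁻⁶ W/m²

Stefan–Boltzmann: I = εσT⁴ = 0.448 × 5.670×10⁻⁸ × (3.73)⁴ = 4.92×10⁻⁶ W/m².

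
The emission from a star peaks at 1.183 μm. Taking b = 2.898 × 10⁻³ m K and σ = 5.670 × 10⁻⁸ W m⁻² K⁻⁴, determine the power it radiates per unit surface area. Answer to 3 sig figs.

I ≈ 2.04×10⁶ W/m²

Wien's law: T = b/λ_max = 2.898×10⁻³/1.183×10⁻⁶ = 2449.70 K.
Then I = σT⁴ = 5.670×10⁻⁸×(2449.70)⁴ = 2.04×10⁶ W/m².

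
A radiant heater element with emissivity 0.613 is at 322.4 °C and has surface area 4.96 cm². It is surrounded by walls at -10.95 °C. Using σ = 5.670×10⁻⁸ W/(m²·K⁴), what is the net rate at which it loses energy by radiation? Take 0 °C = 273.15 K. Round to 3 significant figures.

Net loss ≈ 2.09 W

T = 322.4 °C + 273.15 = 595.55 K.
Surroundings: T = -10.95 °C + 273.15 = 262.20 K.
Area A = 4.96 cm² = 4.96×10⁻⁴ m².
Net radiated power P_net = εσA(T⁴ − T₀⁴) = 0.613×5.670×10⁻⁸×4.96×10⁻⁴×(595.55⁴ − 262.20⁴).
T⁴ − T₀⁴ = 1.25798×10¹¹ − 4.72640×10⁹ = 1.21072×10¹¹ K⁴, so P_net = 2.09 W.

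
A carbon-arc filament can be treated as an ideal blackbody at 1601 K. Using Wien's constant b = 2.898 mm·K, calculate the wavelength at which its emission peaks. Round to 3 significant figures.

λ_max ≈ 1.81 μm

Wien's displacement law: λ_max = b/T = (2.898×10⁻³ m·K)/(1601 K) = 1.810×10⁻⁶ m.
That is 1.81 μm, in the infrared range.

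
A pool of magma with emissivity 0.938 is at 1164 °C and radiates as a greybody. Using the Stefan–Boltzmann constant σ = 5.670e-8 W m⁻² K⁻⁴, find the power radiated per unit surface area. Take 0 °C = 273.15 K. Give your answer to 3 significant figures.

I ≈ 2.27×10⁵ W/m²

T = 1164 °C + 273.15 = 1437.15 K.
Stefan–Boltzmann: I = εσT⁴ = 0.938 × 5.670×10⁻⁸ × (1437.15)⁴ = 2.27×10⁵ W/m².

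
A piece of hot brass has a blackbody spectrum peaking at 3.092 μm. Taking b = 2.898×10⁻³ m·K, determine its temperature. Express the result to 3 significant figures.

T ≈ 937 K

Wien's law gives T = b/λ_max = (2.898×10⁻³ m·K)/(3.092×10⁻⁶ m) = 937 K.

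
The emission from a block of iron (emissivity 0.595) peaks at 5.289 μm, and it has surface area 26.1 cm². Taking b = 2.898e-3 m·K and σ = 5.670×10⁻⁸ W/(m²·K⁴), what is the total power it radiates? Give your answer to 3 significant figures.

P ≈ 7.94 W

Wien's law: T = b/λ_max = 2.898×10⁻³/5.289×10⁻⁶ = 547.930 K.
Area A = 26.1 cm² = 2.61×10⁻³ m².
Then P = εσAT⁴ = 0.595×5.670×10⁻⁸×2.61×10⁻³×(547.930)⁴ = 7.94 W.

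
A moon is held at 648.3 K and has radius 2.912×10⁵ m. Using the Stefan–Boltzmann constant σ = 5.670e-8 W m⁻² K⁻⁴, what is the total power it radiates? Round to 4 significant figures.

P ≈ 1.067×10¹⁶ W

Surface area A = 4πR² = 4π(2.912×10⁵ m)² = 1.06560×10¹² m².
P = σAT⁴ = 5.670×10⁻⁸ × 1.06560×10¹² × (648.3)⁴ = 1.067×10¹⁶ W.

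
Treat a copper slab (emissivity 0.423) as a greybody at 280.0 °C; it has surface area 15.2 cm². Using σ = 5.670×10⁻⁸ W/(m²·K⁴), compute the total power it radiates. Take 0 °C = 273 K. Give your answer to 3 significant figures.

P ≈ 3.41 W

T = 280.0 °C + 273 = 553.0 K.
Area A = 15.2 cm² = 1.52×10⁻³ m².
P = εσAT⁴ = 0.423 × 5.670×10⁻⁸ × 1.52×10⁻³ × (553.0)⁴ = 3.41 W.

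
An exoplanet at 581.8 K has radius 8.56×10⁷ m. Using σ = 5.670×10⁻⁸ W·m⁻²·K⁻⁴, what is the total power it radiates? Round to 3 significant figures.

Surface area A = 4πR² = 4π(8.56×10⁷ m)² = 9.20783×10¹⁶ m².
P = σAT⁴ = 5.670×10⁻⁸ × 9.20783×10¹⁶ × (581.8)⁴ = 5.98×10²⁰ W.

P ≈ 5.98×10²⁰ W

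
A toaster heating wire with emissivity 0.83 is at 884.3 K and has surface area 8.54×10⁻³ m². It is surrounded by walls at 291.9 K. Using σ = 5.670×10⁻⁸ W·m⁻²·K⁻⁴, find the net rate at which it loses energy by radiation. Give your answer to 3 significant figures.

Area A = 8.54×10⁻³ m².
Net radiated power P_net = εσA(T⁴ − T₀⁴) = 0.83×5.670×10⁻⁸×8.54×10⁻³×(884.3⁴ − 291.9⁴).
T⁴ − T₀⁴ = 6.11503×10¹¹ − 7.26000×10⁹ = 6.04243×10¹¹ K⁴, so P_net = 243 W.

Net loss ≈ 243 W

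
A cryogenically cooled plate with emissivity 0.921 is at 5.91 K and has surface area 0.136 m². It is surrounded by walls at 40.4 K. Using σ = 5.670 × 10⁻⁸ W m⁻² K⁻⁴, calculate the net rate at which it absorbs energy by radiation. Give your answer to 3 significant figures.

Area A = 0.136 m².
Net radiated power P_net = εσA(T⁴ − T₀⁴) = 0.921×5.670×10⁻⁸×0.136×(5.91⁴ − 40.4⁴).
T⁴ − T₀⁴ = 1219.97 − 2.66395×10⁶ = -2.66273×10⁶ K⁴, so P_net = -0.0189 W — negative, meaning a net gain of 0.0189 W.

Net gain ≈ 0.0189 W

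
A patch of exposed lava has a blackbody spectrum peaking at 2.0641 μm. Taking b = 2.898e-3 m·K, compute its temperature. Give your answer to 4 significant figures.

T ≈ 1404 K

Wien's law gives T = b/λ_max = (2.898×10⁻³ m·K)/(2.0641×10⁻⁶ m) = 1404 K.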